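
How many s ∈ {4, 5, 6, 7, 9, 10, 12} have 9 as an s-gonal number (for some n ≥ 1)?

2

s = 4: P(4, 3) = 9. ✓
s = 5: P(5, 2) = 5 and P(5, 3) = 12; 9 is not s-gonal.
s = 6: P(6, 2) = 6 and P(6, 3) = 15; 9 is not s-gonal.
s = 7: P(7, 2) = 7 and P(7, 3) = 18; 9 is not s-gonal.
s = 9: P(9, 2) = 9. ✓
s = 10: P(10, 1) = 1 and P(10, 2) = 10; 9 is not s-gonal.
s = 12: P(12, 1) = 1 and P(12, 2) = 12; 9 is not s-gonal.
Hits: s ∈ {4, 9} → 2.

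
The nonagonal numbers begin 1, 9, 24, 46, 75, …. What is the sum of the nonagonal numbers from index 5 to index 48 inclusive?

130064

Σ i(7i−5)/2 = (7Σi² − 5Σi) / 2 over i = 5..48.
Σi = 1176 − 10 = 1166 and Σi² = 38024 − 30 = 37994.
(7·37994 − 5·1166) / 2 = 260128/2 = 130064.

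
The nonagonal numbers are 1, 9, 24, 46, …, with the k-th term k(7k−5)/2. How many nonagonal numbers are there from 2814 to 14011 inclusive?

35

The n-th nonagonal number is n(7n−5)/2.
Smallest index with value ≥ 2814: n = 29 (giving 2871).
Largest index with value ≤ 14011: n = 63 (giving 13734).
Indices 29 through 63: 35 terms.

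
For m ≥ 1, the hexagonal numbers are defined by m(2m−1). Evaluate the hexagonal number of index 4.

28

The 4th hexagonal number is n(2n−1) with n = 4.
4·(2·4 − 1) = 4·7 = 28.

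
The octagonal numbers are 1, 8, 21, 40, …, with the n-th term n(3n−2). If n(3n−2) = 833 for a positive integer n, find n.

Set n(3n−2) = 833, giving 3n² − 2n − 833 = 0.
The discriminant is 4 + 12·833 = 10000, and √10000 = 100.
So n = (2 + 100) / 6 = 102/6 = 17.

17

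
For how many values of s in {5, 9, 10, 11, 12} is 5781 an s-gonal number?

s = 5: P(5, 62) = 5735 and P(5, 63) = 5922; 5781 is not s-gonal.
s = 9: P(9, 41) = 5781. ✓
s = 10: P(10, 38) = 5662 and P(10, 39) = 5967; 5781 is not s-gonal.
s = 11: P(11, 36) = 5706 and P(11, 37) = 6031; 5781 is not s-gonal.
s = 12: P(12, 34) = 5644 and P(12, 35) = 5985; 5781 is not s-gonal.
Hits: s ∈ {9} → 1.

1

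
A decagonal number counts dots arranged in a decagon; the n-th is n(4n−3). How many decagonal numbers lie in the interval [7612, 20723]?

29

The n-th decagonal number is n(4n−3).
Smallest index with value ≥ 7612: n = 44 (giving 7612).
Largest index with value ≤ 20723: n = 72 (giving 20520).
Indices 44 through 72: 29 terms.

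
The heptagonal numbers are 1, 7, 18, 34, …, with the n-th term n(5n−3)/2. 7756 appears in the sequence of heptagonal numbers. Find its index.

56

Set n(5n−3)/2 = 7756, giving 5n² − 3n − 15512 = 0.
So n = (3 + 557) / 10 = 560/10 = 56.
Check: 56·(5·56 − 3)/2 = 7756. ✓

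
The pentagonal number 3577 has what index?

49

Set n(3n−1)/2 = 3577, giving 3n² − n − 7154 = 0.
The discriminant is 1 + 24·3577 = 85849, and √85849 = 293.
So n = (1 + 293) / 6 = 294/6 = 49.
Check: 49·(3·49 − 1)/2 = 3577. ✓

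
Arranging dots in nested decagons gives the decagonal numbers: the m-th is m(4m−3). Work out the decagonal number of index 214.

The 214th decagonal number is n(4n−3) with n = 214.
214·(4·214 − 3) = 214·853 = 182542.

182542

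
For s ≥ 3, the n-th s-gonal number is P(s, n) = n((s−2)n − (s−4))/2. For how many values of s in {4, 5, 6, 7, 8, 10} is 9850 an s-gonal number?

s = 4: P(4, 99) = 9801 and P(4, 100) = 10000; 9850 is not s-gonal.
s = 5: P(5, 81) = 9801 and P(5, 82) = 10045; 9850 is not s-gonal.
s = 6: P(6, 70) = 9730 and P(6, 71) = 10011; 9850 is not s-gonal.
s = 7: P(7, 63) = 9828 and P(7, 64) = 10144; 9850 is not s-gonal.
s = 8: P(8, 57) = 9633 and P(8, 58) = 9976; 9850 is not s-gonal.
s = 10: P(10, 50) = 9850. ✓
Hits: s ∈ {10} → 1.

1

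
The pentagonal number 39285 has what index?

Set n(3n−1)/2 = 39285, giving 3n² − n − 78570 = 0.
The discriminant is 1 + 24·39285 = 942841, and √942841 = 971.
So n = (1 + 971) / 6 = 972/6 = 162.

162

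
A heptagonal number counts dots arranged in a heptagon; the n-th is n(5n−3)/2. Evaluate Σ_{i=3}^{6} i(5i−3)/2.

188

Σ i(5i−3)/2 = (5Σi² − 3Σi) / 2 over i = 3..6.
Σi = 21 − 3 = 18 and Σi² = 91 − 5 = 86.
(5·86 − 3·18) / 2 = 376/2 = 188.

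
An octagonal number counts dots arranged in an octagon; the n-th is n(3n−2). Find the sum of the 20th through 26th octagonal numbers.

10871

Σ i(3i−2) = 3Σi² − 2Σi over i = 20..26.
Σi = 351 − 190 = 161 and Σi² = 6201 − 2470 = 3731.
3·3731 − 2·161 = 10871.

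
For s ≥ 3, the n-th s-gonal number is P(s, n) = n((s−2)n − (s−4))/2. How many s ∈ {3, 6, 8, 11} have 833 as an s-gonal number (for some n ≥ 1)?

2

s = 3: P(3, 40) = 820 and P(3, 41) = 861; 833 is not s-gonal.
s = 6: P(6, 20) = 780 and P(6, 21) = 861; 833 is not s-gonal.
s = 8: P(8, 17) = 833. ✓
s = 11: P(11, 14) = 833. ✓
Hits: s ∈ {8, 11} → 2.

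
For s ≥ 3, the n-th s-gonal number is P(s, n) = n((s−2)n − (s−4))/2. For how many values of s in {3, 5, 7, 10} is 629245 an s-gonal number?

s = 3: P(3, 1121) = 628881 and P(3, 1122) = 630003; 629245 is not s-gonal.
s = 5: P(5, 647) = 627590 and P(5, 648) = 629532; 629245 is not s-gonal.
s = 7: P(7, 501) = 626751 and P(7, 502) = 629257; 629245 is not s-gonal.
s = 10: P(10, 397) = 629245. ✓
Hits: s ∈ {10} → 1.

1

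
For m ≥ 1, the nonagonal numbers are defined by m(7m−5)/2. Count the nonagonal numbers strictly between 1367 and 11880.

The n-th nonagonal number is n(7n−5)/2.
Smallest index with value > 1367: n = 21 (giving 1491).
Largest index with value < 11880: n = 58 (giving 11629).
Indices 21 through 58: 38 terms.

38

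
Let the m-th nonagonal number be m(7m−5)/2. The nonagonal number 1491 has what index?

Set n(7n−5)/2 = 1491, giving 7n² − 5n − 2982 = 0.
The discriminant is 25 + 56·1491 = 83521, and √83521 = 289.
So n = (5 + 289) / 14 = 294/14 = 21.

21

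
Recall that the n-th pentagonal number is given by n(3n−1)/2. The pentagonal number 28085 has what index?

137

Set n(3n−1)/2 = 28085, giving 3n² − n − 56170 = 0.
The discriminant is 1 + 24·28085 = 674041, and √674041 = 821.
So n = (1 + 821) / 6 = 822/6 = 137.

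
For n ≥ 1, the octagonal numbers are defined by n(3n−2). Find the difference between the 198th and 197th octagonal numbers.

1183

Consecutive octagonal numbers differ by 6n − 5: here 6·198 − 5 = 1183.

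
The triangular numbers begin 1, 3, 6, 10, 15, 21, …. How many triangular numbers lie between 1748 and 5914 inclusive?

50

The n-th triangular number is n(n+1)/2.
Smallest index with value ≥ 1748: n = 59 (giving 1770).
Largest index with value ≤ 5914: n = 108 (giving 5886).
Indices 59 through 108: 50 terms.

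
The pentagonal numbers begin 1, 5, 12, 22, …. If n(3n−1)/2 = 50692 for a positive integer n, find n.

Set n(3n−1)/2 = 50692, giving 3n² − n − 101384 = 0.
The discriminant is 1 + 24·50692 = 1216609, and √1216609 = 1103.
So n = (1 + 1103) / 6 = 1104/6 = 184.
Check: 184·(3·184 − 1)/2 = 50692. ✓

184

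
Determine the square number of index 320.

102400

320² = 102400.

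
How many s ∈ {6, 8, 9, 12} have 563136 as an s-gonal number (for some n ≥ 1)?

s = 6: P(6, 530) = 561270 and P(6, 531) = 563391; 563136 is not s-gonal.
s = 8: P(8, 433) = 561601 and P(8, 434) = 564200; 563136 is not s-gonal.
s = 9: P(9, 401) = 561801 and P(9, 402) = 564609; 563136 is not s-gonal.
s = 12: P(12, 336) = 563136. ✓
Hits: s ∈ {12} → 1.

1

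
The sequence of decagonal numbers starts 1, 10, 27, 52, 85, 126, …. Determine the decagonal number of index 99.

The 99th decagonal number is n(4n−3) with n = 99.
99·(4·99 − 3) = 99·393 = 38907.

38907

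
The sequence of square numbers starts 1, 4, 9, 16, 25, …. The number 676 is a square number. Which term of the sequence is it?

We need n² = 676, so n = √676 = 26.

26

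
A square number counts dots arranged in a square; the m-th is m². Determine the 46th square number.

46² = 2116.

2116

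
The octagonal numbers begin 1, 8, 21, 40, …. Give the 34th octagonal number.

The 34th octagonal number is n(3n−2) with n = 34.
34·(3·34 − 2) = 34·100 = 3400.

3400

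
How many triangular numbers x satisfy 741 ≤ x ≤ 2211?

29

The n-th triangular number is n(n+1)/2.
Smallest index with value ≥ 741: n = 38 (giving 741).
Largest index with value ≤ 2211: n = 66 (giving 2211).
Indices 38 through 66: 29 terms.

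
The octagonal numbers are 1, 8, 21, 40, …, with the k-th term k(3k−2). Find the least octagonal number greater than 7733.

8008

Solve n(3n−2) > 7733 for integer n.
The largest n with value ≤ 7733 is 51 (since 7701 ≤ 7733 < 8008), so the first above is n = 52, value 8008.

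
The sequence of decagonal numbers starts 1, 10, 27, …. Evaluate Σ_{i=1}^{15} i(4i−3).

4600

Σ i(4i−3) = 4Σi² − 3Σi over i = 1..15.
Σi = 120 and Σi² = 1240.
4·1240 − 3·120 = 4600.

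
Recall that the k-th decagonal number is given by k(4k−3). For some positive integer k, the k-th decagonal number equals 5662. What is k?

Set n(4n−3) = 5662, giving 4n² − 3n − 5662 = 0.
The discriminant is 9 + 16·5662 = 90601, and √90601 = 301.
So n = (3 + 301) / 8 = 304/8 = 38.

38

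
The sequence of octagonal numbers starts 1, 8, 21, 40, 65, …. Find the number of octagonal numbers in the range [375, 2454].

The n-th octagonal number is n(3n−2).
Smallest index with value ≥ 375: n = 12 (giving 408).
Largest index with value ≤ 2454: n = 28 (giving 2296).
Indices 12 through 28: 17 terms.

17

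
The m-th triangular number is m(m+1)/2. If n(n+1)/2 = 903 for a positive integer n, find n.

42

Set n(n+1)/2 = 903, giving n² + n − 1806 = 0.
The discriminant is 1 + 8·903 = 7225, and √7225 = 85.
So n = (-1 + 85) / 2 = 84/2 = 42.
Check: 42·43/2 = 903. ✓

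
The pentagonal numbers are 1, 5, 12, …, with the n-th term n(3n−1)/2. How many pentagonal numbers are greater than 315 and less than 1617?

The n-th pentagonal number is n(3n−1)/2.
Smallest index with value > 315: n = 15 (giving 330).
Largest index with value < 1617: n = 32 (giving 1520).
Indices 15 through 32: 18 terms.

18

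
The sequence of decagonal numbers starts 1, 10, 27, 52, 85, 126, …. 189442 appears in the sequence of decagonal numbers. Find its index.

Set n(4n−3) = 189442, giving 4n² − 3n − 189442 = 0.
The discriminant is 9 + 16·189442 = 3031081, and √3031081 = 1741.
So n = (3 + 1741) / 8 = 1744/8 = 218.
Check: 218·(4·218 − 3) = 189442. ✓

218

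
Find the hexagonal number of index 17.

561

17·(2·17 − 1) = 17·33 = 561.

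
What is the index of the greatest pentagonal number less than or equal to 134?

Solve n(3n−1)/2 ≤ 134 for integer n.
n = 9 gives 117 ≤ 134, while n = 10 gives 145 > 134; so the answer is index 9.

9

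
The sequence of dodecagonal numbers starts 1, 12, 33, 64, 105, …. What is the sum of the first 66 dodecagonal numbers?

481261

Σ i(5i−4) = 5Σi² − 4Σi over i = 1..66.
Σi = 2211 and Σi² = 98021.
5·98021 − 4·2211 = 481261.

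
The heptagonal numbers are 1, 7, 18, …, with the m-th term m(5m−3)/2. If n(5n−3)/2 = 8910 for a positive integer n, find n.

60

Set n(5n−3)/2 = 8910, giving 5n² − 3n − 17820 = 0.
The discriminant is 9 + 40·8910 = 356409, and √356409 = 597.
So n = (3 + 597) / 10 = 600/10 = 60.
Check: 60·(5·60 − 3)/2 = 8910. ✓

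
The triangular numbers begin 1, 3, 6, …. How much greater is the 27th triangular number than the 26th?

Consecutive triangular numbers differ by n: T_{27} − T_{26} = 27.

27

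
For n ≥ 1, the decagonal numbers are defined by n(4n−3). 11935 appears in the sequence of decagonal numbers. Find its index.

Set n(4n−3) = 11935, giving 4n² − 3n − 11935 = 0.
The discriminant is 9 + 16·11935 = 190969, and √190969 = 437.
So n = (3 + 437) / 8 = 440/8 = 55.

55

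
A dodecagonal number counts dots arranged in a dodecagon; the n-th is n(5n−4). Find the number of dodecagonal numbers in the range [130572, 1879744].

452

The n-th dodecagonal number is n(5n−4).
Smallest index with value ≥ 130572: n = 162 (giving 130572).
Largest index with value ≤ 1879744: n = 613 (giving 1876393).
Indices 162 through 613: 452 terms.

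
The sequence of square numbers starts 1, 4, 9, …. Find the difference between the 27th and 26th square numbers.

53

n² − (n−1)² = 2n − 1, so 27² − 26² = 2·27 − 1 = 53.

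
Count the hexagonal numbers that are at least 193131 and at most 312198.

85

The n-th hexagonal number is n(2n−1).
Smallest index with value ≥ 193131: n = 311 (giving 193131).
Largest index with value ≤ 312198: n = 395 (giving 311655).
Indices 311 through 395: 85 terms.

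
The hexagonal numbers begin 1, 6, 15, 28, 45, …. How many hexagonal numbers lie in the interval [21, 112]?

The n-th hexagonal number is n(2n−1).
Smallest index with value ≥ 21: n = 4 (giving 28).
Largest index with value ≤ 112: n = 7 (giving 91).
Indices 4 through 7: 4 terms.

4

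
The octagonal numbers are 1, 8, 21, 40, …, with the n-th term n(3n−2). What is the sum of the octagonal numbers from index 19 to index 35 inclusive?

Σ i(3i−2) = 3Σi² − 2Σi over i = 19..35.
Σi = 630 − 171 = 459 and Σi² = 14910 − 2109 = 12801.
3·12801 − 2·459 = 37485.

37485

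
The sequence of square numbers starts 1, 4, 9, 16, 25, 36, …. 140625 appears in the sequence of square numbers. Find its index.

375

We need n² = 140625, so n = √140625 = 375.
Check: 375² = 140625. ✓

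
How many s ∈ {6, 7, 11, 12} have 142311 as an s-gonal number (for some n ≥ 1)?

1

s = 6: P(6, 267) = 142311. ✓
s = 7: P(7, 238) = 141253 and P(7, 239) = 142444; 142311 is not s-gonal.
s = 11: P(11, 178) = 141955 and P(11, 179) = 143558; 142311 is not s-gonal.
s = 12: P(12, 169) = 142129 and P(12, 170) = 143820; 142311 is not s-gonal.
Hits: s ∈ {6} → 1.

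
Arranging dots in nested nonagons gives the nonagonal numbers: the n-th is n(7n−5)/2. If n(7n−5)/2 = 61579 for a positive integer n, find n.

Set n(7n−5)/2 = 61579, giving 7n² − 5n − 123158 = 0.
So n = (5 + 1857) / 14 = 1862/14 = 133.

133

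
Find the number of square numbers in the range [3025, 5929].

The n-th square number is n².
Smallest index with value ≥ 3025: n = 55 (giving 3025).
Largest index with value ≤ 5929: n = 77 (giving 5929).
Indices 55 through 77: 23 terms.

23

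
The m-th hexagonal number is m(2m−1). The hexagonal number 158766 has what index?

282

Set n(2n−1) = 158766, giving 2n² − n − 158766 = 0.
So n = (1 + 1127) / 4 = 1128/4 = 282.
Check: 282·(2·282 − 1) = 158766. ✓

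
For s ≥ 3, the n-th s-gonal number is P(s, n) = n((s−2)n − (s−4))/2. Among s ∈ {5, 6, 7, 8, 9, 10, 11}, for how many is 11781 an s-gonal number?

s = 5: P(5, 88) = 11572 and P(5, 89) = 11837; 11781 is not s-gonal.
s = 6: P(6, 77) = 11781. ✓
s = 7: P(7, 68) = 11458 and P(7, 69) = 11799; 11781 is not s-gonal.
s = 8: P(8, 63) = 11781. ✓
s = 9: P(9, 58) = 11629 and P(9, 59) = 12036; 11781 is not s-gonal.
s = 10: P(10, 54) = 11502 and P(10, 55) = 11935; 11781 is not s-gonal.
s = 11: P(11, 51) = 11526 and P(11, 52) = 11986; 11781 is not s-gonal.
Hits: s ∈ {6, 8} → 2.

2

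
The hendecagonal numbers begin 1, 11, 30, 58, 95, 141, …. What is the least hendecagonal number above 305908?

307981

Solve n(9n−7)/2 > 305908 for integer n.
The largest n with value ≤ 305908 is 261 (since 305631 ≤ 305908 < 307981), so the first above is n = 262, value 307981.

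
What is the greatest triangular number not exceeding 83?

78

Solve n(n+1)/2 ≤ 83 for integer n.
n = 12 gives 78 ≤ 83, while n = 13 gives 91 > 83; so the answer is 78.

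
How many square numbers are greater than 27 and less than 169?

7

The n-th square number is n².
Smallest index with value > 27: n = 6 (giving 36).
Largest index with value < 169: n = 12 (giving 144).
Indices 6 through 12: 7 terms.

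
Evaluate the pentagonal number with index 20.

The 20th pentagonal number is n(3n−1)/2 with n = 20.
20·(3·20 − 1)/2 = 20·59/2 = 590.

590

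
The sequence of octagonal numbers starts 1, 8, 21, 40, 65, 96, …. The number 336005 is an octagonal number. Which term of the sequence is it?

Set n(3n−2) = 336005, giving 3n² − 2n − 336005 = 0.
The discriminant is 4 + 12·336005 = 4032064, and √4032064 = 2008.
So n = (2 + 2008) / 6 = 2010/6 = 335.
Check: 335·(3·335 − 2) = 336005. ✓

335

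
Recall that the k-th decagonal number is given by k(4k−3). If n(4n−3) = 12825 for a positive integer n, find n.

57

Set n(4n−3) = 12825, giving 4n² − 3n − 12825 = 0.
So n = (3 + 453) / 8 = 456/8 = 57.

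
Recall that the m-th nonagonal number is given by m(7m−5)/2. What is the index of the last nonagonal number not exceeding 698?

14

Solve n(7n−5)/2 ≤ 698 for integer n.
n = 14 gives 651 ≤ 698, while n = 15 gives 750 > 698; so the answer is index 14.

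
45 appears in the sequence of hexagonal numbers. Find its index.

Set n(2n−1) = 45, giving 2n² − n − 45 = 0.
The discriminant is 1 + 8·45 = 361, and √361 = 19.
So n = (1 + 19) / 4 = 20/4 = 5.

5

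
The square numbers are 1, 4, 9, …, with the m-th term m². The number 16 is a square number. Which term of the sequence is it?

4

We need n² = 16, so n = √16 = 4.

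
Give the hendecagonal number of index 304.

304·(9·304 − 7)/2 = 304·2729/2 = 414808.

414808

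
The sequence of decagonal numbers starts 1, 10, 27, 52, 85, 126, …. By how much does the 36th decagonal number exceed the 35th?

Consecutive decagonal numbers differ by 8n − 7: here 8·36 − 7 = 281.

281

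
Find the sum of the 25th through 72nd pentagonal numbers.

Σ i(3i−1)/2 = (3Σi² − Σi) / 2 over i = 25..72.
Σi = 2628 − 300 = 2328 and Σi² = 127020 − 4900 = 122120.
(3·122120 − 1·2328) / 2 = 364032/2 = 182016.

182016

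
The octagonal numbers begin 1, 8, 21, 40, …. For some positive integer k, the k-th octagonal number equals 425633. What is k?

Set n(3n−2) = 425633, giving 3n² − 2n − 425633 = 0.
The discriminant is 4 + 12·425633 = 5107600, and √5107600 = 2260.
So n = (2 + 2260) / 6 = 2262/6 = 377.

377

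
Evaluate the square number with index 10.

100

The 10th square number is n² with n = 10.
10² = 100.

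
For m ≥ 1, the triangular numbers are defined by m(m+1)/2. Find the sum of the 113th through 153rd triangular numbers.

368221

Σ i(i+1)/2 = (Σi² + Σi) / 2 over i = 113..153.
Σi = 11781 − 6328 = 5453 and Σi² = 1205589 − 474600 = 730989.
(1·730989 + 1·5453) / 2 = 736442/2 = 368221.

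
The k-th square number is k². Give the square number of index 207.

The 207th square number is n² with n = 207.
207² = 42849.

42849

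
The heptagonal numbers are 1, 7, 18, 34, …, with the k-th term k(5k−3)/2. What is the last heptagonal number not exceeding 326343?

325261

Solve n(5n−3)/2 ≤ 326343 for integer n.
n = 361 gives 325261 ≤ 326343, while n = 362 gives 327067 > 326343; so the answer is 325261.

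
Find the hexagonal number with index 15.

435

The 15th hexagonal number is n(2n−1) with n = 15.
15·(2·15 − 1) = 15·29 = 435.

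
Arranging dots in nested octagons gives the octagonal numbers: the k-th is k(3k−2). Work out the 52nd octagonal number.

The 52nd octagonal number is n(3n−2) with n = 52.
52·(3·52 − 2) = 52·154 = 8008.

8008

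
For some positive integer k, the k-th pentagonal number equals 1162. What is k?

28

Set n(3n−1)/2 = 1162, giving 3n² − n − 2324 = 0.
The discriminant is 1 + 24·1162 = 27889, and √27889 = 167.
So n = (1 + 167) / 6 = 168/6 = 28.
Check: 28·(3·28 − 1)/2 = 1162. ✓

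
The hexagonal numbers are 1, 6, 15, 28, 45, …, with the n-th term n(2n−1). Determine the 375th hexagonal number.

280875

The 375th hexagonal number is n(2n−1) with n = 375.
375·(2·375 − 1) = 375·749 = 280875.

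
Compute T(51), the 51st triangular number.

51·52/2 = 2652/2 = 1326.

1326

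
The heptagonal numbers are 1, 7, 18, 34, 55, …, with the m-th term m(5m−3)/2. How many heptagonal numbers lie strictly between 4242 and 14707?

The n-th heptagonal number is n(5n−3)/2.
Smallest index with value > 4242: n = 42 (giving 4347).
Largest index with value < 14707: n = 76 (giving 14326).
Indices 42 through 76: 35 terms.

35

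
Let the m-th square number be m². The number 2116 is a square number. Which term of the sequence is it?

46

We need n² = 2116, so n = √2116 = 46.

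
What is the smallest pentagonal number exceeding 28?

Solve n(3n−1)/2 > 28 for integer n.
The largest n with value ≤ 28 is 4 (since 22 ≤ 28 < 35), so the first above is n = 5, value 35.

35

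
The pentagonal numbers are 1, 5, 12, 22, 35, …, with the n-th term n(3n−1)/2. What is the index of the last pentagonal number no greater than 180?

Solve n(3n−1)/2 ≤ 180 for integer n.
n = 11 gives 176 ≤ 180, while n = 12 gives 210 > 180; so the answer is index 11.

11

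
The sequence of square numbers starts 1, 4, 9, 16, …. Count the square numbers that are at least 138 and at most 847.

The n-th square number is n².
Smallest index with value ≥ 138: n = 12 (giving 144).
Largest index with value ≤ 847: n = 29 (giving 841).
Indices 12 through 29: 18 terms.

18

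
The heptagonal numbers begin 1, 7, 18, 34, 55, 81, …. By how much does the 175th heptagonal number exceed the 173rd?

175·(5·175 − 3)/2 = 76300 and 173·(5·173 − 3)/2 = 74563.
Difference: 76300 − 74563 = 1737.

1737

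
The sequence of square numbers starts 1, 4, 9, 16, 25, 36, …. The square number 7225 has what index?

We need n² = 7225, so n = √7225 = 85.

85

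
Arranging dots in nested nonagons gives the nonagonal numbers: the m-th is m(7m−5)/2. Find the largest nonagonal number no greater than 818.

750

Solve n(7n−5)/2 ≤ 818 for integer n.
n = 15 gives 750 ≤ 818, while n = 16 gives 856 > 818; so the answer is 750.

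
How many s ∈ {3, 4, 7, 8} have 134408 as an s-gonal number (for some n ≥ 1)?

1

s = 3: P(3, 517) = 133903 and P(3, 518) = 134421; 134408 is not s-gonal.
s = 4: P(4, 366) = 133956 and P(4, 367) = 134689; 134408 is not s-gonal.
s = 7: P(7, 232) = 134212 and P(7, 233) = 135373; 134408 is not s-gonal.
s = 8: P(8, 212) = 134408. ✓
Hits: s ∈ {8} → 1.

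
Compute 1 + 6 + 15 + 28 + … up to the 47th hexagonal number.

Σ i(2i−1) = 2Σi² − Σi over i = 1..47.
Σi = 1128 and Σi² = 35720.
2·35720 − 1·1128 = 70312.

70312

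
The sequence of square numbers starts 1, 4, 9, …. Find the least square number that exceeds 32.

Solve n² > 32 for integer n.
The largest n with value ≤ 32 is 5 (since 25 ≤ 32 < 36), so the first above is n = 6, value 36.

36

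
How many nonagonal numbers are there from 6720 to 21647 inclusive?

35

The n-th nonagonal number is n(7n−5)/2.
Smallest index with value ≥ 6720: n = 45 (giving 6975).
Largest index with value ≤ 21647: n = 79 (giving 21646).
Indices 45 through 79: 35 terms.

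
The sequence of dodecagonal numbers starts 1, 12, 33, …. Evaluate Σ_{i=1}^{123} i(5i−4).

Σ i(5i−4) = 5Σi² − 4Σi over i = 1..123.
Σi = 7626 and Σi² = 627874.
5·627874 − 4·7626 = 3108866.

3108866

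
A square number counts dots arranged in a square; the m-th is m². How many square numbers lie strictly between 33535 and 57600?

The n-th square number is n².
Smallest index with value > 33535: n = 184 (giving 33856).
Largest index with value < 57600: n = 239 (giving 57121).
Indices 184 through 239: 56 terms.

56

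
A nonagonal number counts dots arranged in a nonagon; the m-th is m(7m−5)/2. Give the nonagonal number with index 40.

40·(7·40 − 5)/2 = 40·275/2 = 5500.

5500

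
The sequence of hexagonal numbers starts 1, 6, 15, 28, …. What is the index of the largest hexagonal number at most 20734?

102

Solve n(2n−1) ≤ 20734 for integer n.
n = 102 gives 20706 ≤ 20734, while n = 103 gives 21115 > 20734; so the answer is index 102.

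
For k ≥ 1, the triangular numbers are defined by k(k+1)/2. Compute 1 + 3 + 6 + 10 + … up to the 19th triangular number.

1330

Σ i(i+1)/2 = (Σi² + Σi) / 2 over i = 1..19.
Σi = 190 and Σi² = 2470.
(1·2470 + 1·190) / 2 = 2660/2 = 1330.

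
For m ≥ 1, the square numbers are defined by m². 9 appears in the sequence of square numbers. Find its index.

We need n² = 9, so n = √9 = 3.

3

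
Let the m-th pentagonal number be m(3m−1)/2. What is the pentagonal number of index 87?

11310

87·(3·87 − 1)/2 = 87·260/2 = 87·130 = 11310.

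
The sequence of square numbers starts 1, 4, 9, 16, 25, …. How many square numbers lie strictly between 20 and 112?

6

The n-th square number is n².
Smallest index with value > 20: n = 5 (giving 25).
Largest index with value < 112: n = 10 (giving 100).
Indices 5 through 10: 6 terms.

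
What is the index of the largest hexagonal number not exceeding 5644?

53

Solve n(2n−1) ≤ 5644 for integer n.
n = 53 gives 5565 ≤ 5644, while n = 54 gives 5778 > 5644; so the answer is index 53.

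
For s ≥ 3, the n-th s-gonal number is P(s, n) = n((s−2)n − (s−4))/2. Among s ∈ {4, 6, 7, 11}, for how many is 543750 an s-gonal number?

s = 4: P(4, 737) = 543169 and P(4, 738) = 544644; 543750 is not s-gonal.
s = 6: P(6, 521) = 542361 and P(6, 522) = 544446; 543750 is not s-gonal.
s = 7: P(7, 466) = 542191 and P(7, 467) = 544522; 543750 is not s-gonal.
s = 11: P(11, 348) = 543750. ✓
Hits: s ∈ {11} → 1.

1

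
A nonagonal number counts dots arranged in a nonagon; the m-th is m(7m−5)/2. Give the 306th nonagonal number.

306·(7·306 − 5)/2 = 306·2137/2 = 326961.

326961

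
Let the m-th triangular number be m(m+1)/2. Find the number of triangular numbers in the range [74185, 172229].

The n-th triangular number is n(n+1)/2.
Smallest index with value ≥ 74185: n = 385 (giving 74305).
Largest index with value ≤ 172229: n = 586 (giving 171991).
Indices 385 through 586: 202 terms.

202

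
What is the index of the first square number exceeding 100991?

318

Solve n² > 100991 for integer n.
The largest n with value ≤ 100991 is 317 (since 100489 ≤ 100991 < 101124), so the first above is n = 318, value 101124.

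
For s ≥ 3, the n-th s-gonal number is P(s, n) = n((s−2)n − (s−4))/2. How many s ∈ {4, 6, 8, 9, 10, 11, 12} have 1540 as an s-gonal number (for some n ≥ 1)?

s = 4: P(4, 39) = 1521 and P(4, 40) = 1600; 1540 is not s-gonal.
s = 6: P(6, 28) = 1540. ✓
s = 8: P(8, 22) = 1408 and P(8, 23) = 1541; 1540 is not s-gonal.
s = 9: P(9, 21) = 1491 and P(9, 22) = 1639; 1540 is not s-gonal.
s = 10: P(10, 20) = 1540. ✓
s = 11: P(11, 18) = 1395 and P(11, 19) = 1558; 1540 is not s-gonal.
s = 12: P(12, 17) = 1377 and P(12, 18) = 1548; 1540 is not s-gonal.
Hits: s ∈ {6, 10} → 2.

2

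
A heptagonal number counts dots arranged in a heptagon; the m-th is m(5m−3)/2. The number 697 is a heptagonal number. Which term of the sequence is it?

Set n(5n−3)/2 = 697, giving 5n² − 3n − 1394 = 0.
The discriminant is 9 + 40·697 = 27889, and √27889 = 167.
So n = (3 + 167) / 10 = 170/10 = 17.

17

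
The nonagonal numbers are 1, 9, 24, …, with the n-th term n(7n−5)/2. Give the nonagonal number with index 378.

499149

The 378th nonagonal number is n(7n−5)/2 with n = 378.
378·(7·378 − 5)/2 = 378·2641/2 = 499149.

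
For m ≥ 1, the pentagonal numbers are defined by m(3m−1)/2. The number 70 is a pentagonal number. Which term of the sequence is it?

Set n(3n−1)/2 = 70, giving 3n² − n − 140 = 0.
The discriminant is 1 + 24·70 = 1681, and √1681 = 41.
So n = (1 + 41) / 6 = 42/6 = 7.
Check: 7·(3·7 − 1)/2 = 70. ✓

7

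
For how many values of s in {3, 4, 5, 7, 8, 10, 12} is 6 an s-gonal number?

1

s = 3: P(3, 3) = 6. ✓
s = 4: P(4, 2) = 4 and P(4, 3) = 9; 6 is not s-gonal.
s = 5: P(5, 2) = 5 and P(5, 3) = 12; 6 is not s-gonal.
s = 7: P(7, 1) = 1 and P(7, 2) = 7; 6 is not s-gonal.
s = 8: P(8, 1) = 1 and P(8, 2) = 8; 6 is not s-gonal.
s = 10: P(10, 1) = 1 and P(10, 2) = 10; 6 is not s-gonal.
s = 12: P(12, 1) = 1 and P(12, 2) = 12; 6 is not s-gonal.
Hits: s ∈ {3} → 1.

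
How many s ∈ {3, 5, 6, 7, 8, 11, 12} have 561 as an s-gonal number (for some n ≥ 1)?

3

s = 3: P(3, 33) = 561. ✓
s = 5: P(5, 19) = 532 and P(5, 20) = 590; 561 is not s-gonal.
s = 6: P(6, 17) = 561. ✓
s = 7: P(7, 15) = 540 and P(7, 16) = 616; 561 is not s-gonal.
s = 8: P(8, 14) = 560 and P(8, 15) = 645; 561 is not s-gonal.
s = 11: P(11, 11) = 506 and P(11, 12) = 606; 561 is not s-gonal.
s = 12: P(12, 11) = 561. ✓
Hits: s ∈ {3, 6, 12} → 3.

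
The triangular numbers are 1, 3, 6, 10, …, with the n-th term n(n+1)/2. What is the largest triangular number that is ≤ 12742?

Solve n(n+1)/2 ≤ 12742 for integer n.
n = 159 gives 12720 ≤ 12742, while n = 160 gives 12880 > 12742; so the answer is 12720.

12720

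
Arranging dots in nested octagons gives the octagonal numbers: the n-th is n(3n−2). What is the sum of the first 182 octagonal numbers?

6045039

Σ i(3i−2) = 3Σi² − 2Σi over i = 1..182.
Σi = 16653 and Σi² = 2026115.
3·2026115 − 2·16653 = 6045039.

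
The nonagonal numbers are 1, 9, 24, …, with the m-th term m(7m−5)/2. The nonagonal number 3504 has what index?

Set n(7n−5)/2 = 3504, giving 7n² − 5n − 7008 = 0.
So n = (5 + 443) / 14 = 448/14 = 32.

32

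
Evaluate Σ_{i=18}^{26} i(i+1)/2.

Σ i(i+1)/2 = (Σi² + Σi) / 2 over i = 18..26.
Σi = 351 − 153 = 198 and Σi² = 6201 − 1785 = 4416.
(1·4416 + 1·198) / 2 = 4614/2 = 2307.

2307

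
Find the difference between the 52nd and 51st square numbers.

n² − (n−1)² = 2n − 1, so 52² − 51² = 2·52 − 1 = 103.

103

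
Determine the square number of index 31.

961

The 31st square number is n² with n = 31.
31² = 961.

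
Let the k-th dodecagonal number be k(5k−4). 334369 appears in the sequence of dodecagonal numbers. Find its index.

Set n(5n−4) = 334369, giving 5n² − 4n − 334369 = 0.
The discriminant is 16 + 20·334369 = 6687396, and √6687396 = 2586.
So n = (4 + 2586) / 10 = 2590/10 = 259.
Check: 259·(5·259 − 4) = 334369. ✓

259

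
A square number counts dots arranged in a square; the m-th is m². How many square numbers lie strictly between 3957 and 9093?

33

The n-th square number is n².
Smallest index with value > 3957: n = 63 (giving 3969).
Largest index with value < 9093: n = 95 (giving 9025).
Indices 63 through 95: 33 terms.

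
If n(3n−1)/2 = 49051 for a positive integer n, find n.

Set n(3n−1)/2 = 49051, giving 3n² − n − 98102 = 0.
The discriminant is 1 + 24·49051 = 1177225, and √1177225 = 1085.
So n = (1 + 1085) / 6 = 1086/6 = 181.

181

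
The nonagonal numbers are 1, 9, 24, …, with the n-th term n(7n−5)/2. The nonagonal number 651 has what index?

Set n(7n−5)/2 = 651, giving 7n² − 5n − 1302 = 0.
The discriminant is 25 + 56·651 = 36481, and √36481 = 191.
So n = (5 + 191) / 14 = 196/14 = 14.
Check: 14·(7·14 − 5)/2 = 651. ✓

14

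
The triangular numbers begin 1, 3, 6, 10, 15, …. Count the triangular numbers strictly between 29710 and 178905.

The n-th triangular number is n(n+1)/2.
Smallest index with value > 29710: n = 244 (giving 29890).
Largest index with value < 178905: n = 597 (giving 178503).
Indices 244 through 597: 354 terms.

354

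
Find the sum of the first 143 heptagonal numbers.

2447016

Σ i(5i−3)/2 = (5Σi² − 3Σi) / 2 over i = 1..143.
Σi = 10296 and Σi² = 984984.
(5·984984 − 3·10296) / 2 = 4894032/2 = 2447016.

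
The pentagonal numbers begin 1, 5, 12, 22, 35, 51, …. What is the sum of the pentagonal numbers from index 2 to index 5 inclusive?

Σ i(3i−1)/2 = (3Σi² − Σi) / 2 over i = 2..5.
Σi = 15 − 1 = 14 and Σi² = 55 − 1 = 54.
(3·54 − 1·14) / 2 = 148/2 = 74.

74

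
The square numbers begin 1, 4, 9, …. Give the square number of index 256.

256² = 65536.

65536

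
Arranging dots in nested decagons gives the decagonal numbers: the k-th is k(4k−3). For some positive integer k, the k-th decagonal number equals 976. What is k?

16

Set n(4n−3) = 976, giving 4n² − 3n − 976 = 0.
The discriminant is 9 + 16·976 = 15625, and √15625 = 125.
So n = (3 + 125) / 8 = 128/8 = 16.
Check: 16·(4·16 − 3) = 976. ✓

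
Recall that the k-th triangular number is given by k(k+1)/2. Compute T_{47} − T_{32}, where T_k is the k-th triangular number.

47·48/2 = 1128 and 32·33/2 = 528.
Difference: 1128 − 528 = 600.

600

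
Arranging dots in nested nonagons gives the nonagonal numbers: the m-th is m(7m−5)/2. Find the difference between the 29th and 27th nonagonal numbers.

387

29·(7·29 − 5)/2 = 2871 and 27·(7·27 − 5)/2 = 2484.
Difference: 2871 − 2484 = 387.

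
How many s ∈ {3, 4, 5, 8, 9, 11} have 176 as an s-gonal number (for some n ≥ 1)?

s = 3: P(3, 18) = 171 and P(3, 19) = 190; 176 is not s-gonal.
s = 4: P(4, 13) = 169 and P(4, 14) = 196; 176 is not s-gonal.
s = 5: P(5, 11) = 176. ✓
s = 8: P(8, 8) = 176. ✓
s = 9: P(9, 7) = 154 and P(9, 8) = 204; 176 is not s-gonal.
s = 11: P(11, 6) = 141 and P(11, 7) = 196; 176 is not s-gonal.
Hits: s ∈ {5, 8} → 2.

2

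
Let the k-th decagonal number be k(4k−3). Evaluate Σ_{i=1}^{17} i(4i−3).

Σ i(4i−3) = 4Σi² − 3Σi over i = 1..17.
Σi = 153 and Σi² = 1785.
4·1785 − 3·153 = 6681.

6681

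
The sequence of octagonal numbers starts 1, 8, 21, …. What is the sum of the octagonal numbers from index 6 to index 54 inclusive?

158760

Σ i(3i−2) = 3Σi² − 2Σi over i = 6..54.
Σi = 1485 − 15 = 1470 and Σi² = 53955 − 55 = 53900.
3·53900 − 2·1470 = 158760.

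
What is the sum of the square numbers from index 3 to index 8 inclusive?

Σ_{i=3}^{8} i² = 204 − 5 = 199.

199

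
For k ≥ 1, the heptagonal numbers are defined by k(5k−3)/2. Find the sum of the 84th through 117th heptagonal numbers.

861577

Σ i(5i−3)/2 = (5Σi² − 3Σi) / 2 over i = 84..117.
Σi = 6903 − 3486 = 3417 and Σi² = 540735 − 194054 = 346681.
(5·346681 − 3·3417) / 2 = 1723154/2 = 861577.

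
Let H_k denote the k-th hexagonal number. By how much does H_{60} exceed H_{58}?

470

60·(2·60 − 1) = 7140 and 58·(2·58 − 1) = 6670.
Difference: 7140 − 6670 = 470.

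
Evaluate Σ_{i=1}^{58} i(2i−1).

131747

Σ i(2i−1) = 2Σi² − Σi over i = 1..58.
Σi = 1711 and Σi² = 66729.
2·66729 − 1·1711 = 131747.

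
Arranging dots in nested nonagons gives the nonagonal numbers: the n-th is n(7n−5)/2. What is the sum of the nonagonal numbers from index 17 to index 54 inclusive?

180234

Σ i(7i−5)/2 = (7Σi² − 5Σi) / 2 over i = 17..54.
Σi = 1485 − 136 = 1349 and Σi² = 53955 − 1496 = 52459.
(7·52459 − 5·1349) / 2 = 360468/2 = 180234.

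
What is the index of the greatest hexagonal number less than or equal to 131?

Solve n(2n−1) ≤ 131 for integer n.
n = 8 gives 120 ≤ 131, while n = 9 gives 153 > 131; so the answer is index 8.

8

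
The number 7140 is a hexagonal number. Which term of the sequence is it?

60

Set n(2n−1) = 7140, giving 2n² − n − 7140 = 0.
The discriminant is 1 + 8·7140 = 57121, and √57121 = 239.
So n = (1 + 239) / 4 = 240/4 = 60.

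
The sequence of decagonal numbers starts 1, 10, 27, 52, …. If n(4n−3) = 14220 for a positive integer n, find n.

Set n(4n−3) = 14220, giving 4n² − 3n − 14220 = 0.
The discriminant is 9 + 16·14220 = 227529, and √227529 = 477.
So n = (3 + 477) / 8 = 480/8 = 60.

60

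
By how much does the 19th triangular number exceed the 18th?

Consecutive triangular numbers differ by n: T_{19} − T_{18} = 19.

19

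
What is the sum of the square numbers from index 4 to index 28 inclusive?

7700

Σ_{i=4}^{28} i² = 7714 − 14 = 7700.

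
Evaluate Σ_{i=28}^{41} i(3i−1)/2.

25095

Σ i(3i−1)/2 = (3Σi² − Σi) / 2 over i = 28..41.
Σi = 861 − 378 = 483 and Σi² = 23821 − 6930 = 16891.
(3·16891 − 1·483) / 2 = 50190/2 = 25095.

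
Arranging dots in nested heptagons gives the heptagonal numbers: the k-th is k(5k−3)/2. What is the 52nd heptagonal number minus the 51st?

Consecutive heptagonal numbers differ by 5n − 4: here 5·52 − 4 = 256.

256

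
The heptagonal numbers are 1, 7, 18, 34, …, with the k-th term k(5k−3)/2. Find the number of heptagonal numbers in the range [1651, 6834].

The n-th heptagonal number is n(5n−3)/2.
Smallest index with value ≥ 1651: n = 26 (giving 1651).
Largest index with value ≤ 6834: n = 52 (giving 6682).
Indices 26 through 52: 27 terms.

27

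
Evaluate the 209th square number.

43681

The 209th square number is n² with n = 209.
209² = 43681.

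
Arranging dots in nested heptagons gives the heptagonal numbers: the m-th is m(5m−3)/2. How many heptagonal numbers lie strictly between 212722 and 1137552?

382

The n-th heptagonal number is n(5n−3)/2.
Smallest index with value > 212722: n = 293 (giving 214183).
Largest index with value < 1137552: n = 674 (giving 1134679).
Indices 293 through 674: 382 terms.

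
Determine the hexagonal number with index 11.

The 11th hexagonal number is n(2n−1) with n = 11.
11·(2·11 − 1) = 11·21 = 231.

231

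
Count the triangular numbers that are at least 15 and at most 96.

9

The n-th triangular number is n(n+1)/2.
Smallest index with value ≥ 15: n = 5 (giving 15).
Largest index with value ≤ 96: n = 13 (giving 91).
Indices 5 through 13: 9 terms.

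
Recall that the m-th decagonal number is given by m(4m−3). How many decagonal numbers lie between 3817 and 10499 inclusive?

20

The n-th decagonal number is n(4n−3).
Smallest index with value ≥ 3817: n = 32 (giving 4000).
Largest index with value ≤ 10499: n = 51 (giving 10251).
Indices 32 through 51: 20 terms.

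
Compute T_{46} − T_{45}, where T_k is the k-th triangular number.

46

Consecutive triangular numbers differ by n: T_{46} − T_{45} = 46.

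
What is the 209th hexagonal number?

87153

The 209th hexagonal number is n(2n−1) with n = 209.
209·(2·209 − 1) = 209·417 = 87153.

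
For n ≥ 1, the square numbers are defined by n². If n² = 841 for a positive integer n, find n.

We need n² = 841, so n = √841 = 29.
Check: 29² = 841. ✓

29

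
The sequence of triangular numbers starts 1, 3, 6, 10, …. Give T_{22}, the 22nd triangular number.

253

The 22nd triangular number is n(n+1)/2 with n = 22.
22·23/2 = 506/2 = 253.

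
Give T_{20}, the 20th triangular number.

210

20·21/2 = 420/2 = 210.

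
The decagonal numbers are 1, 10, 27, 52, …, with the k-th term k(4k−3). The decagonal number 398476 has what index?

316

Set n(4n−3) = 398476, giving 4n² − 3n − 398476 = 0.
The discriminant is 9 + 16·398476 = 6375625, and √6375625 = 2525.
So n = (3 + 2525) / 8 = 2528/8 = 316.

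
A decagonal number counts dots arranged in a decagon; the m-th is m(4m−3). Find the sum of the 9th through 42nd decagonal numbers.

Σ i(4i−3) = 4Σi² − 3Σi over i = 9..42.
Σi = 903 − 36 = 867 and Σi² = 25585 − 204 = 25381.
4·25381 − 3·867 = 98923.

98923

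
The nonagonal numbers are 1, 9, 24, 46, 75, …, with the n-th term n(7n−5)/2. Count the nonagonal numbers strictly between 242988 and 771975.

The n-th nonagonal number is n(7n−5)/2.
Smallest index with value > 242988: n = 264 (giving 243276).
Largest index with value < 771975: n = 469 (giving 768691).
Indices 264 through 469: 206 terms.

206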